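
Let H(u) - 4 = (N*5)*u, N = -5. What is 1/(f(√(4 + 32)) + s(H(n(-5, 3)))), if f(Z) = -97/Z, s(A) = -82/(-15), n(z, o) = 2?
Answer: -10/107 ≈ -0.093458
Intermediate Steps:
H(u) = 4 - 25*u (H(u) = 4 + (-5*5)*u = 4 - 25*u)
s(A) = 82/15 (s(A) = -82*(-1/15) = 82/15)
1/(f(√(4 + 32)) + s(H(n(-5, 3)))) = 1/(-97/√(4 + 32) + 82/15) = 1/(-97/(√36) + 82/15) = 1/(-97/6 + 82/15) = 1/(-107/10) = -10/107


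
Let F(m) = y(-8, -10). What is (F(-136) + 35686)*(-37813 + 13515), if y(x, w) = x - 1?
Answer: -866879746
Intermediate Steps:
y(x, w) = -1 + x
F(m) = -9 (F(m) = -1 - 8 = -9)
(F(-136) + 35686)*(-37813 + 13515) = (-9 + 35686)*(-37813 + 13515) = 35677*(-24298) = -866879746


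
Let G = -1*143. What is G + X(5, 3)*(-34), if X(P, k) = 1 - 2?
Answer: -109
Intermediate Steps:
X(P, k) = -1
G = -143
G + X(5, 3)*(-34) = -143 - 1*(-34) = -143 + 34 = -109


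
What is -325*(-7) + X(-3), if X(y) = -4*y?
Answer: 2287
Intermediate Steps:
-325*(-7) + X(-3) = -325*(-7) - 4*(-3) = 2275 + 12 = 2287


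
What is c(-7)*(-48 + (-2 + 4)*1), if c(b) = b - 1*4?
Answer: 506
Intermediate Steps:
c(b) = -4 + b (c(b) = b - 4 = -4 + b)
c(-7)*(-48 + (-2 + 4)*1) = (-4 - 7)*(-48 + (-2 + 4)*1) = -11*(-48 + 2*1) = -11*(-48 + 2) = -11*(-46) = 506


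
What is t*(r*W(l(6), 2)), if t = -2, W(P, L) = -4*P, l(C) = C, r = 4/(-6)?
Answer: -32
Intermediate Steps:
r = -2/3 (r = 4*(-1/6) = -2/3 ≈ -0.66667)
t*(r*W(l(6), 2)) = -(-4)*(-4*6)/3 = -(-4)*(-24)/3 = -2*16 = -32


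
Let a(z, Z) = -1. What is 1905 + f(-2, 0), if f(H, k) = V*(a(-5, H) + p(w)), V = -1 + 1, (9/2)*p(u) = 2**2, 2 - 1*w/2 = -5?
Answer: 1905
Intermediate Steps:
w = 14 (w = 4 - 2*(-5) = 4 + 10 = 14)
p(u) = 8/9 (p(u) = (2/9)*2**2 = (2/9)*4 = 8/9)
V = 0
f(H, k) = 0 (f(H, k) = 0*(-1 + 8/9) = 0*(-1/9) = 0)
1905 + f(-2, 0) = 1905 + 0 = 1905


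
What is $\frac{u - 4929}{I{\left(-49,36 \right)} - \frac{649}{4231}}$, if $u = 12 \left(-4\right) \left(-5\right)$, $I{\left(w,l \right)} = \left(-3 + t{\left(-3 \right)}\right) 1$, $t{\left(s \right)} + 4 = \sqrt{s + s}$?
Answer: $\frac{300225993147}{511719461} + \frac{83939481729 i \sqrt{6}}{1023438922} \approx 586.7 + 200.9 i$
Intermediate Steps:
$t{\left(s \right)} = -4 + \sqrt{2} \sqrt{s}$ ($t{\left(s \right)} = -4 + \sqrt{s + s} = -4 + \sqrt{2 s} = -4 + \sqrt{2} \sqrt{s}$)
$I{\left(w,l \right)} = -7 + i \sqrt{6}$ ($I{\left(w,l \right)} = \left(-3 - \left(4 - \sqrt{2} \sqrt{-3}\right)\right) 1 = \left(-3 - \left(4 - \sqrt{2} i \sqrt{3}\right)\right) 1 = \left(-3 - \left(4 - i \sqrt{6}\right)\right) 1 = \left(-7 + i \sqrt{6}\right) 1 = -7 + i \sqrt{6}$)
$u = 240$ ($u = \left(-48\right) \left(-5\right) = 240$)
$\frac{u - 4929}{I{\left(-49,36 \right)} - \frac{649}{4231}} = \frac{240 - 4929}{\left(-7 + i \sqrt{6}\right) - \frac{649}{4231}} = - \frac{4689}{\left(-7 + i \sqrt{6}\right) - \frac{649}{4231}} = - \frac{4689}{- \frac{30266}{4231} + i \sqrt{6}}$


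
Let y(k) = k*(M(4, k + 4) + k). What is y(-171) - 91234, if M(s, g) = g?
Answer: -33436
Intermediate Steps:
y(k) = k*(4 + 2*k) (y(k) = k*((k + 4) + k) = k*((4 + k) + k) = k*(4 + 2*k))
y(-171) - 91234 = 2*(-171)*(2 - 171) - 91234 = 2*(-171)*(-169) - 91234 = 57798 - 91234 = -33436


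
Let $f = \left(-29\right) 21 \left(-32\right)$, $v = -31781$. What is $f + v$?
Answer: $-12293$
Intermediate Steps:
$f = 19488$ ($f = \left(-609\right) \left(-32\right) = 19488$)
$f + v = 19488 - 31781 = -12293$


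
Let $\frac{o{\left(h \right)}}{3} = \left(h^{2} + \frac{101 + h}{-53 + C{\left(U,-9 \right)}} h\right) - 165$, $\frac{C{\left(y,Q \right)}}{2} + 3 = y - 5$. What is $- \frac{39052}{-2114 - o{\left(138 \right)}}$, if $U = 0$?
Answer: $\frac{3004}{4409} \approx 0.68133$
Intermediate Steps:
$C{\left(y,Q \right)} = -16 + 2 y$ ($C{\left(y,Q \right)} = -6 + 2 \left(y - 5\right) = -6 + 2 \left(-5 + y\right) = -6 + \left(-10 + 2 y\right) = -16 + 2 y$)
$o{\left(h \right)} = -495 + 3 h^{2} + 3 h \left(- \frac{101}{69} - \frac{h}{69}\right)$ ($o{\left(h \right)} = 3 \left(\left(h^{2} + \frac{101 + h}{-53 + \left(-16 + 2 \cdot 0\right)} h\right) - 165\right) = 3 \left(\left(h^{2} + \frac{101 + h}{-53 + \left(-16 + 0\right)} h\right) - 165\right) = 3 \left(\left(h^{2} + \frac{101 + h}{-53 - 16} h\right) - 165\right) = 3 \left(\left(h^{2} + \frac{101 + h}{-69} h\right) - 165\right) = 3 \left(\left(h^{2} + \left(101 + h\right) \left(- \frac{1}{69}\right) h\right) - 165\right) = 3 \left(\left(h^{2} + \left(- \frac{101}{69} - \frac{h}{69}\right) h\right) - 165\right) = 3 \left(\left(h^{2} + h \left(- \frac{101}{69} - \frac{h}{69}\right)\right) - 165\right) = 3 \left(-165 + h^{2} + h \left(- \frac{101}{69} - \frac{h}{69}\right)\right) = -495 + 3 h^{2} + 3 h \left(- \frac{101}{69} - \frac{h}{69}\right)$)
$- \frac{39052}{-2114 - o{\left(138 \right)}} = - \frac{39052}{-2114 - \left(-495 - 606 + \frac{68 \cdot 138^{2}}{23}\right)} = - \frac{39052}{-2114 - \left(-495 - 606 + \frac{68}{23} \cdot 19044\right)} = - \frac{39052}{-2114 - \left(-495 - 606 + 56304\right)} = - \frac{39052}{-2114 - 55203} = - \frac{39052}{-57317} = \left(-39052\right) \left(- \frac{1}{57317}\right) = \frac{3004}{4409}$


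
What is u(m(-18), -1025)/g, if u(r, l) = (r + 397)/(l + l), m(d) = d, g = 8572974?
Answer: -379/17574596700 ≈ -2.1565e-8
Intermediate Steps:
u(r, l) = (397 + r)/(2*l) (u(r, l) = (397 + r)/((2*l)) = (397 + r)*(1/(2*l)) = (397 + r)/(2*l))
u(m(-18), -1025)/g = ((1/2)*(397 - 18)/(-1025))/8572974 = ((1/2)*(-1/1025)*379)*(1/8572974) = -379/2050*1/8572974 = -379/17574596700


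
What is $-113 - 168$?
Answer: $-281$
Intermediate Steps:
$-113 - 168 = -281$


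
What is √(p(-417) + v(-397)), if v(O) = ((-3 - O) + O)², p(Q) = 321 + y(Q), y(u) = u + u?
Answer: 6*I*√14 ≈ 22.45*I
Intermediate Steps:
y(u) = 2*u
p(Q) = 321 + 2*Q
v(O) = 9 (v(O) = (-3)² = 9)
√(p(-417) + v(-397)) = √((321 + 2*(-417)) + 9) = √((321 - 834) + 9) = √(-513 + 9) = √(-504) = 6*I*√14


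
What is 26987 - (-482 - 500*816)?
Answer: 435469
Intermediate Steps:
26987 - (-482 - 500*816) = 26987 - (-482 - 408000) = 26987 - 1*(-408482) = 26987 + 408482 = 435469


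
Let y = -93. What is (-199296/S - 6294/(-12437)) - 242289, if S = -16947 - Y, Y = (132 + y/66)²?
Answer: -49587793635811155/204669204449 ≈ -2.4228e+5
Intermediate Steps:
Y = 8254129/484 (Y = (132 - 93/66)² = (132 - 93*1/66)² = (132 - 31/22)² = (2873/22)² = 8254129/484 ≈ 17054.)
S = -16456477/484 (S = -16947 - 1*8254129/484 = -16947 - 8254129/484 = -16456477/484 ≈ -34001.)
(-199296/S - 6294/(-12437)) - 242289 = (-199296/(-16456477/484) - 6294/(-12437)) - 242289 = (-199296*(-484/16456477) - 6294*(-1/12437)) - 242289 = (96459264/16456477 + 6294/12437) - 242289 = 1303240932606/204669204449 - 242289 = -49587793635811155/204669204449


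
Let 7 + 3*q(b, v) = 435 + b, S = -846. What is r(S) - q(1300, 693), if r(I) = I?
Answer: -1422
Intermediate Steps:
q(b, v) = 428/3 + b/3 (q(b, v) = -7/3 + (435 + b)/3 = -7/3 + (145 + b/3) = 428/3 + b/3)
r(S) - q(1300, 693) = -846 - (428/3 + (⅓)*1300) = -846 - (428/3 + 1300/3) = -846 - 1*576 = -846 - 576 = -1422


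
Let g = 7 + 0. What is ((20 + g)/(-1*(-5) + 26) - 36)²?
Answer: 1185921/961 ≈ 1234.0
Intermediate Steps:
g = 7
((20 + g)/(-1*(-5) + 26) - 36)² = ((20 + 7)/(-1*(-5) + 26) - 36)² = (27/(5 + 26) - 36)² = (27/31 - 36)² = (-1089/31)² = 1185921/961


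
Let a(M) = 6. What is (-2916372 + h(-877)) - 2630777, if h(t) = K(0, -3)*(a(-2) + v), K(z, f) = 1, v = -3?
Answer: -5547146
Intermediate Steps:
h(t) = 3 (h(t) = 1*(6 - 3) = 1*3 = 3)
(-2916372 + h(-877)) - 2630777 = (-2916372 + 3) - 2630777 = -2916369 - 2630777 = -5547146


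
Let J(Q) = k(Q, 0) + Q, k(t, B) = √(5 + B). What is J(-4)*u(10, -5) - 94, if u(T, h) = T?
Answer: -134 + 10*√5 ≈ -111.64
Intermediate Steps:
J(Q) = Q + √5 (J(Q) = √(5 + 0) + Q = √5 + Q = Q + √5)
J(-4)*u(10, -5) - 94 = (-4 + √5)*10 - 94 = (-40 + 10*√5) - 94 = -134 + 10*√5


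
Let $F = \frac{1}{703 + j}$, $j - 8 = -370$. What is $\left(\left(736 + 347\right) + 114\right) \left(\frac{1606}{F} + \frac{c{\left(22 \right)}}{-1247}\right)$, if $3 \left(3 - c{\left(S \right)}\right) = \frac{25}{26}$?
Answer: $\frac{21253666915173}{32422} \approx 6.5553 \cdot 10^{8}$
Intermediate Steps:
$j = -362$ ($j = 8 - 370 = -362$)
$c{\left(S \right)} = \frac{209}{78}$ ($c{\left(S \right)} = 3 - \frac{25 \cdot \frac{1}{26}}{3} = 3 - \frac{25}{78} = \frac{209}{78}$)
$F = \frac{1}{341}$ ($F = \frac{1}{703 - 362} = \frac{1}{341} \approx 0.0029326$)
$\left(\left(736 + 347\right) + 114\right) \left(\frac{1606}{F} + \frac{c{\left(22 \right)}}{-1247}\right) = \left(\left(736 + 347\right) + 114\right) \left(1606 \frac{1}{\frac{1}{341}} + \frac{209}{78 \left(-1247\right)}\right) = \left(1083 + 114\right) \left(1606 \cdot 341 + \frac{209}{78} \left(- \frac{1}{1247}\right)\right) = 1197 \left(547646 - \frac{209}{97266}\right) = 1197 \cdot \frac{53267335627}{97266} = \frac{21253666915173}{32422}$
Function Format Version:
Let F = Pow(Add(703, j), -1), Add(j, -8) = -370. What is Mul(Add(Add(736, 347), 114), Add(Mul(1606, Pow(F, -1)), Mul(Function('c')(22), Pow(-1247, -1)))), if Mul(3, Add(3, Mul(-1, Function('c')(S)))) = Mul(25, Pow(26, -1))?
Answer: Rational(21253666915173, 32422) ≈ 6.5553e+8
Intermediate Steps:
j = -362 (j = Add(8, -370) = -362)
Function('c')(S) = Rational(209, 78) (Function('c')(S) = Add(3, Mul(Rational(-1, 3), Mul(25, Pow(26, -1)))) = Add(3, Mul(Rational(-1, 3), Mul(25, Rational(1, 26)))) = Add(3, Mul(Rational(-1, 3), Rational(25, 26))) = Add(3, Rational(-25, 78)) = Rational(209, 78))
F = Rational(1, 341) (F = Pow(Add(703, -362), -1) = Pow(341, -1) = Rational(1, 341) ≈ 0.0029326)
Mul(Add(Add(736, 347), 114), Add(Mul(1606, Pow(F, -1)), Mul(Function('c')(22), Pow(-1247, -1)))) = Mul(Add(Add(736, 347), 114), Add(Mul(1606, Pow(Rational(1, 341), -1)), Mul(Rational(209, 78), Pow(-1247, -1)))) = Mul(Add(1083, 114), Add(Mul(1606, 341), Mul(Rational(209, 78), Rational(-1, 1247)))) = Mul(1197, Add(547646, Rational(-209, 97266))) = Mul(1197, Rational(53267335627, 97266)) = Rational(21253666915173, 32422)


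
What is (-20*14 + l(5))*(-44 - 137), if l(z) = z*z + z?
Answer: 45250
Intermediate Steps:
l(z) = z + z**2 (l(z) = z**2 + z = z + z**2)
(-20*14 + l(5))*(-44 - 137) = (-20*14 + 5*(1 + 5))*(-44 - 137) = (-280 + 5*6)*(-181) = (-280 + 30)*(-181) = -250*(-181) = 45250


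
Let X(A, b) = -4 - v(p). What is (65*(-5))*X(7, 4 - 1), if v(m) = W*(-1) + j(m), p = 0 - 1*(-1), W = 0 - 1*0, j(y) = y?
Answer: 1625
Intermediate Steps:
W = 0 (W = 0 + 0 = 0)
p = 1 (p = 0 + 1 = 1)
v(m) = m (v(m) = 0*(-1) + m = 0 + m = m)
X(A, b) = -5 (X(A, b) = -4 - 1*1 = -4 - 1 = -5)
(65*(-5))*X(7, 4 - 1) = (65*(-5))*(-5) = -325*(-5) = 1625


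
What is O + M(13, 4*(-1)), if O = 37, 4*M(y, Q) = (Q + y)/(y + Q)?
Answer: 149/4 ≈ 37.250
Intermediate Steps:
M(y, Q) = ¼ (M(y, Q) = ((Q + y)/(y + Q))/4 = ((Q + y)/(Q + y))/4 = (¼)*1 = ¼)
O + M(13, 4*(-1)) = 37 + ¼ = 149/4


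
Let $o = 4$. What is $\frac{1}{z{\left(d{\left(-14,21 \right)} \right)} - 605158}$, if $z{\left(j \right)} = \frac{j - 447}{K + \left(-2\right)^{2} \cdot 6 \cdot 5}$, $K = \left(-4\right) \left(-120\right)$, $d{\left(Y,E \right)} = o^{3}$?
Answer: $- \frac{600}{363095183} \approx -1.6525 \cdot 10^{-6}$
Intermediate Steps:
$d{\left(Y,E \right)} = 64$ ($d{\left(Y,E \right)} = 4^{3} = 64$)
$K = 480$
$z{\left(j \right)} = - \frac{149}{200} + \frac{j}{600}$ ($z{\left(j \right)} = \frac{j - 447}{480 + \left(-2\right)^{2} \cdot 6 \cdot 5} = \frac{-447 + j}{480 + 4 \cdot 6 \cdot 5} = \frac{-447 + j}{480 + 24 \cdot 5} = \frac{-447 + j}{480 + 120} = \frac{-447 + j}{600} = \left(-447 + j\right) \frac{1}{600} = - \frac{149}{200} + \frac{j}{600}$)
$\frac{1}{z{\left(d{\left(-14,21 \right)} \right)} - 605158} = \frac{1}{\left(- \frac{149}{200} + \frac{1}{600} \cdot 64\right) - 605158} = \frac{1}{\left(- \frac{149}{200} + \frac{8}{75}\right) - 605158} = \frac{1}{- \frac{383}{600} - 605158} = \frac{1}{- \frac{363095183}{600}} = - \frac{600}{363095183}$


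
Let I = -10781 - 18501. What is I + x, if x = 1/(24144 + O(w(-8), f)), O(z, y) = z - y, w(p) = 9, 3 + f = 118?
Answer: -703880715/24038 ≈ -29282.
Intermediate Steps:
f = 115 (f = -3 + 118 = 115)
I = -29282
x = 1/24038 (x = 1/(24144 + (9 - 1*115)) = 1/(24144 + (9 - 115)) = 1/(24144 - 106) = 1/24038 ≈ 4.1601e-5)
I + x = -29282 + 1/24038 = -703880715/24038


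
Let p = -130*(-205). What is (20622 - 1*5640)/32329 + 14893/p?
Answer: 80067827/78324350 ≈ 1.0223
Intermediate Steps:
p = 26650
(20622 - 1*5640)/32329 + 14893/p = (20622 - 1*5640)/32329 + 14893/26650 = (20622 - 5640)*(1/32329) + 14893*(1/26650) = 14982*(1/32329) + 14893/26650 = 1362/2939 + 14893/26650 = 80067827/78324350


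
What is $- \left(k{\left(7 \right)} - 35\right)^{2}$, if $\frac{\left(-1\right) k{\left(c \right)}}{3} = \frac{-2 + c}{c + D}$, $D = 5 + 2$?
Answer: $- \frac{255025}{196} \approx -1301.1$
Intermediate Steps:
$D = 7$
$k{\left(c \right)} = - \frac{3 \left(-2 + c\right)}{7 + c}$ ($k{\left(c \right)} = - 3 \frac{-2 + c}{c + 7} = - 3 \frac{-2 + c}{7 + c} = - \frac{3 \left(-2 + c\right)}{7 + c}$)
$- \left(k{\left(7 \right)} - 35\right)^{2} = - \left(\frac{3 \left(2 - 7\right)}{7 + 7} - 35\right)^{2} = - \left(\frac{3 \left(2 - 7\right)}{14} - 35\right)^{2} = - \left(3 \cdot \frac{1}{14} \left(-5\right) - 35\right)^{2} = - \left(- \frac{15}{14} - 35\right)^{2} = - \left(- \frac{505}{14}\right)^{2} = \left(-1\right) \frac{255025}{196} = - \frac{255025}{196}$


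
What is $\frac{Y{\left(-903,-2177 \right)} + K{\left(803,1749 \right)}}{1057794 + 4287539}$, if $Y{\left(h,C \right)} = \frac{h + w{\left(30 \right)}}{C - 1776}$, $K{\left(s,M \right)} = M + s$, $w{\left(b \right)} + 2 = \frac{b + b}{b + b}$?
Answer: $\frac{1441280}{3018585907} \approx 0.00047747$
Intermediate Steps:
$w{\left(b \right)} = -1$ ($w{\left(b \right)} = -2 + \frac{b + b}{b + b} = -2 + \frac{2 b}{2 b} = -2 + 2 b \frac{1}{2 b} = -2 + 1 = -1$)
$Y{\left(h,C \right)} = \frac{-1 + h}{-1776 + C}$ ($Y{\left(h,C \right)} = \frac{h - 1}{C - 1776} = \frac{-1 + h}{-1776 + C}$)
$\frac{Y{\left(-903,-2177 \right)} + K{\left(803,1749 \right)}}{1057794 + 4287539} = \frac{\frac{-1 - 903}{-1776 - 2177} + \left(1749 + 803\right)}{1057794 + 4287539} = \frac{\frac{1}{-3953} \left(-904\right) + 2552}{5345333} = \left(\left(- \frac{1}{3953}\right) \left(-904\right) + 2552\right) \frac{1}{5345333} = \left(\frac{904}{3953} + 2552\right) \frac{1}{5345333} = \frac{10088960}{3953} \cdot \frac{1}{5345333} = \frac{1441280}{3018585907}$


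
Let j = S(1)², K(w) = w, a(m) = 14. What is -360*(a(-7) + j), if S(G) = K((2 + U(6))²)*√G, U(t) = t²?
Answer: -750654000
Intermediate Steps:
S(G) = 1444*√G (S(G) = (2 + 6²)²*√G = (2 + 36)²*√G = 38²*√G = 1444*√G)
j = 2085136 (j = (1444*√1)² = (1444*1)² = 1444² = 2085136)
-360*(a(-7) + j) = -360*(14 + 2085136) = -360*2085150 = -750654000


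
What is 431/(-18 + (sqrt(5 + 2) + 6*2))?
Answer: -2586/29 - 431*sqrt(7)/29 ≈ -128.49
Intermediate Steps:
431/(-18 + (sqrt(5 + 2) + 6*2)) = 431/(-18 + (sqrt(7) + 12)) = 431/(-18 + (12 + sqrt(7))) = 431/(-6 + sqrt(7))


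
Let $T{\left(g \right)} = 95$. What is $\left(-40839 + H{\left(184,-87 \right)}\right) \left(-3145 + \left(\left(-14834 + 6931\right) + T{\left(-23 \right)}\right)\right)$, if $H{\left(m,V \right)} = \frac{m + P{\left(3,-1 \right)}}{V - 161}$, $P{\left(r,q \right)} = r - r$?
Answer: $\frac{13866848496}{31} \approx 4.4732 \cdot 10^{8}$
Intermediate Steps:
$P{\left(r,q \right)} = 0$
$H{\left(m,V \right)} = \frac{m}{-161 + V}$ ($H{\left(m,V \right)} = \frac{m + 0}{V - 161} = \frac{m}{-161 + V}$)
$\left(-40839 + H{\left(184,-87 \right)}\right) \left(-3145 + \left(\left(-14834 + 6931\right) + T{\left(-23 \right)}\right)\right) = \left(-40839 + \frac{184}{-161 - 87}\right) \left(-3145 + \left(\left(-14834 + 6931\right) + 95\right)\right) = \left(-40839 + \frac{184}{-248}\right) \left(-3145 + \left(-7903 + 95\right)\right) = \left(-40839 + 184 \left(- \frac{1}{248}\right)\right) \left(-3145 - 7808\right) = \left(-40839 - \frac{23}{31}\right) \left(-10953\right) = \left(- \frac{1266032}{31}\right) \left(-10953\right) = \frac{13866848496}{31}$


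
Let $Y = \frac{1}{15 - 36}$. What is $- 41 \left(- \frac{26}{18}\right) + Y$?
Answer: $\frac{3728}{63} \approx 59.175$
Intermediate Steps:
$Y = - \frac{1}{21}$ ($Y = \frac{1}{-21} = - \frac{1}{21} \approx -0.047619$)
$- 41 \left(- \frac{26}{18}\right) + Y = - 41 \left(- \frac{26}{18}\right) - \frac{1}{21} = - 41 \left(\left(-26\right) \frac{1}{18}\right) - \frac{1}{21} = \left(-41\right) \left(- \frac{13}{9}\right) - \frac{1}{21} = \frac{533}{9} - \frac{1}{21} = \frac{3728}{63}$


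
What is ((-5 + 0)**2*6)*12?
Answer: 1800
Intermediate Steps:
((-5 + 0)**2*6)*12 = ((-5)**2*6)*12 = (25*6)*12 = 150*12 = 1800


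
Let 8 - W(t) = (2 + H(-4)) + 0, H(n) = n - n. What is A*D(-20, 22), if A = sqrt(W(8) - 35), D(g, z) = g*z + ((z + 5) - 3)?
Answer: -416*I*sqrt(29) ≈ -2240.2*I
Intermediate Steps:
H(n) = 0
D(g, z) = 2 + z + g*z (D(g, z) = g*z + ((5 + z) - 3) = g*z + (2 + z) = 2 + z + g*z)
W(t) = 6 (W(t) = 8 - ((2 + 0) + 0) = 8 - (2 + 0) = 8 - 1*2 = 8 - 2 = 6)
A = I*sqrt(29) (A = sqrt(6 - 35) = sqrt(-29) = I*sqrt(29) ≈ 5.3852*I)
A*D(-20, 22) = (I*sqrt(29))*(2 + 22 - 20*22) = (I*sqrt(29))*(2 + 22 - 440) = (I*sqrt(29))*(-416) = -416*I*sqrt(29)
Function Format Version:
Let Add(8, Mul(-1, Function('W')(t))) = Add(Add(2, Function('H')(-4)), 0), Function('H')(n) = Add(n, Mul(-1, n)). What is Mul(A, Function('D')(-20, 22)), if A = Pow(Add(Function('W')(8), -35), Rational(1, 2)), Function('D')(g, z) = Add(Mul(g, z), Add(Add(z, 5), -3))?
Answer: Mul(-416, I, Pow(29, Rational(1, 2))) ≈ Mul(-2240.2, I)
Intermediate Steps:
Function('H')(n) = 0
Function('D')(g, z) = Add(2, z, Mul(g, z)) (Function('D')(g, z) = Add(Mul(g, z), Add(Add(5, z), -3)) = Add(Mul(g, z), Add(2, z)) = Add(2, z, Mul(g, z)))
Function('W')(t) = 6 (Function('W')(t) = Add(8, Mul(-1, Add(Add(2, 0), 0))) = Add(8, Mul(-1, Add(2, 0))) = Add(8, Mul(-1, 2)) = Add(8, -2) = 6)
A = Mul(I, Pow(29, Rational(1, 2))) (A = Pow(Add(6, -35), Rational(1, 2)) = Pow(-29, Rational(1, 2)) = Mul(I, Pow(29, Rational(1, 2))) ≈ Mul(5.3852, I))
Mul(A, Function('D')(-20, 22)) = Mul(Mul(I, Pow(29, Rational(1, 2))), Add(2, 22, Mul(-20, 22))) = Mul(Mul(I, Pow(29, Rational(1, 2))), Add(2, 22, -440)) = Mul(Mul(I, Pow(29, Rational(1, 2))), -416) = Mul(-416, I, Pow(29, Rational(1, 2)))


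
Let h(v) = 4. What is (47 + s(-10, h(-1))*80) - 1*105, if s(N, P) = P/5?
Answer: 6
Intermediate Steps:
s(N, P) = P/5 (s(N, P) = P*(⅕) = P/5)
(47 + s(-10, h(-1))*80) - 1*105 = (47 + ((⅕)*4)*80) - 1*105 = (47 + (⅘)*80) - 105 = (47 + 64) - 105 = 111 - 105 = 6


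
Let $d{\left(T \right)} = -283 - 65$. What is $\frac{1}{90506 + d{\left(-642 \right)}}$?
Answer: $\frac{1}{90158} \approx 1.1092 \cdot 10^{-5}$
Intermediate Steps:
$d{\left(T \right)} = -348$
$\frac{1}{90506 + d{\left(-642 \right)}} = \frac{1}{90506 - 348} = \frac{1}{90158}$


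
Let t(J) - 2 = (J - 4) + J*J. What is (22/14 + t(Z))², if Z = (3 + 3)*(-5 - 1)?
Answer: 77739489/49 ≈ 1.5865e+6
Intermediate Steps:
Z = -36 (Z = 6*(-6) = -36)
t(J) = -2 + J + J² (t(J) = 2 + ((J - 4) + J*J) = 2 + ((-4 + J) + J²) = 2 + (-4 + J + J²) = -2 + J + J²)
(22/14 + t(Z))² = (22/14 + (-2 - 36 + (-36)²))² = (22*(1/14) + (-2 - 36 + 1296))² = (11/7 + 1258)² = (8817/7)² = 77739489/49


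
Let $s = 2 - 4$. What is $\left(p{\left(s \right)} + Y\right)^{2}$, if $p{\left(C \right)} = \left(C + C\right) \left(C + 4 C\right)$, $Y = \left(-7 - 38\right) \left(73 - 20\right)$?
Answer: $5499025$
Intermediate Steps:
$s = -2$ ($s = 2 - 4 = -2$)
$Y = -2385$ ($Y = \left(-45\right) 53 = -2385$)
$p{\left(C \right)} = 10 C^{2}$ ($p{\left(C \right)} = 2 C 5 C = 10 C^{2}$)
$\left(p{\left(s \right)} + Y\right)^{2} = \left(10 \left(-2\right)^{2} - 2385\right)^{2} = \left(10 \cdot 4 - 2385\right)^{2} = \left(40 - 2385\right)^{2} = \left(-2345\right)^{2} = 5499025$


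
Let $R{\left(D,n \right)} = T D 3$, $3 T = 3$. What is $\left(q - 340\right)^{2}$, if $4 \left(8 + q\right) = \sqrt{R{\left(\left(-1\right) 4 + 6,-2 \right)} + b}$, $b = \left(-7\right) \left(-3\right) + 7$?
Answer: $\frac{\left(1392 - \sqrt{34}\right)^{2}}{16} \approx 1.2009 \cdot 10^{5}$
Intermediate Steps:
$T = 1$ ($T = \frac{1}{3} \cdot 3 = 1$)
$b = 28$ ($b = 21 + 7 = 28$)
$R{\left(D,n \right)} = 3 D$ ($R{\left(D,n \right)} = 1 D 3 = D 3 = 3 D$)
$q = -8 + \frac{\sqrt{34}}{4}$ ($q = -8 + \frac{\sqrt{3 \left(\left(-1\right) 4 + 6\right) + 28}}{4} = -8 + \frac{\sqrt{3 \left(-4 + 6\right) + 28}}{4} = -8 + \frac{\sqrt{3 \cdot 2 + 28}}{4} = -8 + \frac{\sqrt{6 + 28}}{4} = -8 + \frac{\sqrt{34}}{4} \approx -6.5423$)
$\left(q - 340\right)^{2} = \left(\left(-8 + \frac{\sqrt{34}}{4}\right) - 340\right)^{2} = \left(-348 + \frac{\sqrt{34}}{4}\right)^{2}$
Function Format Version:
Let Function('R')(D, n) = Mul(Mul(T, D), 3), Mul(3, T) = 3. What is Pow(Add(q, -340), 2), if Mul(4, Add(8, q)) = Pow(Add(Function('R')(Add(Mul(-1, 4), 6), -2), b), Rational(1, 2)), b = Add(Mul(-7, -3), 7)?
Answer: Mul(Rational(1, 16), Pow(Add(1392, Mul(-1, Pow(34, Rational(1, 2)))), 2)) ≈ 1.2009e+5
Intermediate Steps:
T = 1 (T = Mul(Rational(1, 3), 3) = 1)
b = 28 (b = Add(21, 7) = 28)
Function('R')(D, n) = Mul(3, D) (Function('R')(D, n) = Mul(Mul(1, D), 3) = Mul(D, 3) = Mul(3, D))
q = Add(-8, Mul(Rational(1, 4), Pow(34, Rational(1, 2)))) (q = Add(-8, Mul(Rational(1, 4), Pow(Add(Mul(3, Add(Mul(-1, 4), 6)), 28), Rational(1, 2)))) = Add(-8, Mul(Rational(1, 4), Pow(Add(Mul(3, Add(-4, 6)), 28), Rational(1, 2)))) = Add(-8, Mul(Rational(1, 4), Pow(Add(Mul(3, 2), 28), Rational(1, 2)))) = Add(-8, Mul(Rational(1, 4), Pow(Add(6, 28), Rational(1, 2)))) = Add(-8, Mul(Rational(1, 4), Pow(34, Rational(1, 2)))) ≈ -6.5423)
Pow(Add(q, -340), 2) = Pow(Add(Add(-8, Mul(Rational(1, 4), Pow(34, Rational(1, 2)))), -340), 2) = Pow(Add(-348, Mul(Rational(1, 4), Pow(34, Rational(1, 2)))), 2)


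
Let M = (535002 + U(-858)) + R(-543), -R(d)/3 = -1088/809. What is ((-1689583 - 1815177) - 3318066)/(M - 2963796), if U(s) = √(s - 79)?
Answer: 10845542958803125188/3860796964736379421 + 4465409983306*I*√937/3860796964736379421 ≈ 2.8091 + 3.5404e-5*I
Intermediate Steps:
U(s) = √(-79 + s)
R(d) = 3264/809 (R(d) = -(-3264)/809 = -3*(-1088/809) = 3264/809)
M = 432819882/809 + I*√937 (M = (535002 + √(-79 - 858)) + 3264/809 = (535002 + √(-937)) + 3264/809 = (535002 + I*√937) + 3264/809 = 432819882/809 + I*√937 ≈ 5.3501e+5 + 30.61*I)
((-1689583 - 1815177) - 3318066)/(M - 2963796) = ((-1689583 - 1815177) - 3318066)/((432819882/809 + I*√937) - 2963796) = (-3504760 - 3318066)/(-1964891082/809 + I*√937) = -6822826/(-1964891082/809 + I*√937)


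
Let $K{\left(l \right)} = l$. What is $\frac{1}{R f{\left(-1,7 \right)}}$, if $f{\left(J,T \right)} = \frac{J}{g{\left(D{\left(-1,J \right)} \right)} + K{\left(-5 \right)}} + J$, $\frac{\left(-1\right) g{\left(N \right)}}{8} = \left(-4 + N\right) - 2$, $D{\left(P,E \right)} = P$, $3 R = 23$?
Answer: $- \frac{153}{1196} \approx -0.12793$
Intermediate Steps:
$R = \frac{23}{3}$ ($R = \frac{1}{3} \cdot 23 = \frac{23}{3} \approx 7.6667$)
$g{\left(N \right)} = 48 - 8 N$ ($g{\left(N \right)} = - 8 \left(\left(-4 + N\right) - 2\right) = - 8 \left(-6 + N\right) = 48 - 8 N$)
$f{\left(J,T \right)} = \frac{52 J}{51}$ ($f{\left(J,T \right)} = \frac{J}{\left(48 - -8\right) - 5} + J = \frac{J}{\left(48 + 8\right) - 5} + J = \frac{J}{56 - 5} + J = \frac{J}{51} + J = \frac{52 J}{51}$)
$\frac{1}{R f{\left(-1,7 \right)}} = \frac{1}{\frac{23}{3} \cdot \frac{52}{51} \left(-1\right)} = \frac{1}{\frac{23}{3} \left(- \frac{52}{51}\right)} = \frac{1}{- \frac{1196}{153}} = - \frac{153}{1196}$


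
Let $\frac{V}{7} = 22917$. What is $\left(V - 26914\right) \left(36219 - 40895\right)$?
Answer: $-624269380$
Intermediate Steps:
$V = 160419$ ($V = 7 \cdot 22917 = 160419$)
$\left(V - 26914\right) \left(36219 - 40895\right) = \left(160419 - 26914\right) \left(36219 - 40895\right) = 133505 \left(-4676\right) = -624269380$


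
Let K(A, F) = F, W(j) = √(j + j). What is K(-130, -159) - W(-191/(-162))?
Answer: -159 - √191/9 ≈ -160.54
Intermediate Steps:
W(j) = √2*√j (W(j) = √(2*j) = √2*√j)
K(-130, -159) - W(-191/(-162)) = -159 - √2*√(-191/(-162)) = -159 - √2*√(-191*(-1/162)) = -159 - √2*√(191/162) = -159 - √2*√382/18 = -159 - √191/9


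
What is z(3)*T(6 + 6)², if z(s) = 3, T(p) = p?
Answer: 432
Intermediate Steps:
z(3)*T(6 + 6)² = 3*(6 + 6)² = 3*12² = 3*144 = 432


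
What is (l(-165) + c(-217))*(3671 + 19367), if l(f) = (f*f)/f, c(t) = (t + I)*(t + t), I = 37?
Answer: 1795927290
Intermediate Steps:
c(t) = 2*t*(37 + t) (c(t) = (t + 37)*(t + t) = (37 + t)*(2*t) = 2*t*(37 + t))
l(f) = f (l(f) = f²/f = f)
(l(-165) + c(-217))*(3671 + 19367) = (-165 + 2*(-217)*(37 - 217))*(3671 + 19367) = (-165 + 2*(-217)*(-180))*23038 = (-165 + 78120)*23038 = 77955*23038 = 1795927290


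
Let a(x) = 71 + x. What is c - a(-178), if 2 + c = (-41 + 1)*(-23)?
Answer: 1025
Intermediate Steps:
c = 918 (c = -2 + (-41 + 1)*(-23) = -2 - 40*(-23) = -2 + 920 = 918)
c - a(-178) = 918 - (71 - 178) = 918 - 1*(-107) = 918 + 107 = 1025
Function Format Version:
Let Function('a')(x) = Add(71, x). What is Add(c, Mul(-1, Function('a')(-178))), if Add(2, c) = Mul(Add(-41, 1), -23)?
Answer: 1025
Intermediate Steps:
c = 918 (c = Add(-2, Mul(Add(-41, 1), -23)) = Add(-2, Mul(-40, -23)) = Add(-2, 920) = 918)
Add(c, Mul(-1, Function('a')(-178))) = Add(918, Mul(-1, Add(71, -178))) = Add(918, Mul(-1, -107)) = Add(918, 107) = 1025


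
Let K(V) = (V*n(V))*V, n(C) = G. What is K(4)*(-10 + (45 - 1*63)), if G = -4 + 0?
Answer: 1792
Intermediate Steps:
G = -4
n(C) = -4
K(V) = -4*V**2 (K(V) = (V*(-4))*V = (-4*V)*V = -4*V**2)
K(4)*(-10 + (45 - 1*63)) = (-4*4**2)*(-10 + (45 - 1*63)) = (-4*16)*(-10 + (45 - 63)) = -64*(-10 - 18) = -64*(-28) = 1792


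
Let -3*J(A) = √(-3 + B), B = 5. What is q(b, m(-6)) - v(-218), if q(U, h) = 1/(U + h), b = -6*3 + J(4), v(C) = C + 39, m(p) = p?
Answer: 463681/2591 + 3*√2/5182 ≈ 178.96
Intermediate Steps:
J(A) = -√2/3 (J(A) = -√(-3 + 5)/3 = -√2/3)
v(C) = 39 + C
b = -18 - √2/3 (b = -6*3 - √2/3 = -18 - √2/3 ≈ -18.471)
q(b, m(-6)) - v(-218) = 1/((-18 - √2/3) - 6) - (39 - 218) = 1/(-24 - √2/3) - 1*(-179) = 1/(-24 - √2/3) + 179 = 179 + 1/(-24 - √2/3)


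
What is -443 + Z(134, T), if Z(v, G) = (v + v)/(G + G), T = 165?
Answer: -72961/165 ≈ -442.19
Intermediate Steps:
Z(v, G) = v/G (Z(v, G) = (2*v)/((2*G)) = (2*v)*(1/(2*G)) = v/G)
-443 + Z(134, T) = -443 + 134/165 = -72961/165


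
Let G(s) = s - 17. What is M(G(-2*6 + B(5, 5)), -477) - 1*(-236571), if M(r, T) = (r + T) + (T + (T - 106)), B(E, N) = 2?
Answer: 235007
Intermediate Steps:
G(s) = -17 + s
M(r, T) = -106 + r + 3*T (M(r, T) = (T + r) + (T + (-106 + T)) = (T + r) + (-106 + 2*T) = -106 + r + 3*T)
M(G(-2*6 + B(5, 5)), -477) - 1*(-236571) = (-106 + (-17 + (-2*6 + 2)) + 3*(-477)) - 1*(-236571) = (-106 + (-17 + (-12 + 2)) - 1431) + 236571 = (-106 + (-17 - 10) - 1431) + 236571 = (-106 - 27 - 1431) + 236571 = -1564 + 236571 = 235007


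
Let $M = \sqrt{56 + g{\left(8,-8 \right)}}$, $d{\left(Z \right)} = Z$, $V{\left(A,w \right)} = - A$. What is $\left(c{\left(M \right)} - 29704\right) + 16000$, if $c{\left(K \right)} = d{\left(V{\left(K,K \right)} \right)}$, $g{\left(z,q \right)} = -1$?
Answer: $-13704 - \sqrt{55} \approx -13711.0$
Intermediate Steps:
$M = \sqrt{55}$ ($M = \sqrt{56 - 1} = \sqrt{55} \approx 7.4162$)
$c{\left(K \right)} = - K$
$\left(c{\left(M \right)} - 29704\right) + 16000 = \left(- \sqrt{55} - 29704\right) + 16000 = \left(-29704 - \sqrt{55}\right) + 16000 = -13704 - \sqrt{55}$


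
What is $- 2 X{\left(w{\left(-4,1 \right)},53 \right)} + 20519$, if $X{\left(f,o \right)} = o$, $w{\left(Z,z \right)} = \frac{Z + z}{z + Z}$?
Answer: $20413$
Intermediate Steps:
$w{\left(Z,z \right)} = 1$ ($w{\left(Z,z \right)} = \frac{Z + z}{Z + z} = 1$)
$- 2 X{\left(w{\left(-4,1 \right)},53 \right)} + 20519 = \left(-2\right) 53 + 20519 = -106 + 20519 = 20413$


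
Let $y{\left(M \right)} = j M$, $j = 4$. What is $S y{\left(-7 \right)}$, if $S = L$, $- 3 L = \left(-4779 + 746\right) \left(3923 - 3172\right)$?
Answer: $- \frac{84805924}{3} \approx -2.8269 \cdot 10^{7}$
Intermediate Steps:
$y{\left(M \right)} = 4 M$
$L = \frac{3028783}{3}$ ($L = - \frac{\left(-4779 + 746\right) \left(3923 - 3172\right)}{3} = - \frac{\left(-4033\right) 751}{3} = \left(- \frac{1}{3}\right) \left(-3028783\right) = \frac{3028783}{3} \approx 1.0096 \cdot 10^{6}$)
$S = \frac{3028783}{3} \approx 1.0096 \cdot 10^{6}$
$S y{\left(-7 \right)} = \frac{3028783 \cdot 4 \left(-7\right)}{3} = \frac{3028783}{3} \left(-28\right) = - \frac{84805924}{3}$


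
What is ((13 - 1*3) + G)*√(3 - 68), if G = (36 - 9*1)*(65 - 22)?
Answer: 1171*I*√65 ≈ 9440.9*I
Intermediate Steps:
G = 1161 (G = (36 - 9)*43 = 27*43 = 1161)
((13 - 1*3) + G)*√(3 - 68) = ((13 - 1*3) + 1161)*√(3 - 68) = ((13 - 3) + 1161)*√(-65) = (10 + 1161)*(I*√65) = 1171*(I*√65) = 1171*I*√65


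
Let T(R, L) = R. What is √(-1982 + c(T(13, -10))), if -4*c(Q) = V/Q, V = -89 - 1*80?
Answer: I*√7915/2 ≈ 44.483*I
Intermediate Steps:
V = -169 (V = -89 - 80 = -169)
c(Q) = 169/(4*Q) (c(Q) = -(-169)/(4*Q) = 169/(4*Q))
√(-1982 + c(T(13, -10))) = √(-1982 + (169/4)/13) = √(-1982 + (169/4)*(1/13)) = √(-1982 + 13/4) = √(-7915/4) = I*√7915/2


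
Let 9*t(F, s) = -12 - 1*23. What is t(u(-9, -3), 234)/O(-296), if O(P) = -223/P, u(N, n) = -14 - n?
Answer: -10360/2007 ≈ -5.1619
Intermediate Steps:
t(F, s) = -35/9 (t(F, s) = (-12 - 1*23)/9 = (-12 - 23)/9 = (1/9)*(-35) = -35/9)
t(u(-9, -3), 234)/O(-296) = -35/(9*((-223/(-296)))) = -35/(9*((-223*(-1/296)))) = -35/(9*223/296) = -35/9*296/223 = -10360/2007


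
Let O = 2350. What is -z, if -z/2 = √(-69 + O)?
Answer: 2*√2281 ≈ 95.520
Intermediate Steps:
z = -2*√2281 (z = -2*√(-69 + 2350) = -2*√2281 ≈ -95.520)
-z = -(-2)*√2281 = 2*√2281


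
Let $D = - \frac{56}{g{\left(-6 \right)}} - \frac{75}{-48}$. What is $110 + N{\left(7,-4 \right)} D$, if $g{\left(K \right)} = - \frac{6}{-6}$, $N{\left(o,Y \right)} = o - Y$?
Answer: $- \frac{7821}{16} \approx -488.81$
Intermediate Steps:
$g{\left(K \right)} = 1$ ($g{\left(K \right)} = \left(-6\right) \left(- \frac{1}{6}\right) = 1$)
$D = - \frac{871}{16}$ ($D = - \frac{56}{1} - \frac{75}{-48} = \left(-56\right) 1 - - \frac{25}{16} = -56 + \frac{25}{16} = - \frac{871}{16} \approx -54.438$)
$110 + N{\left(7,-4 \right)} D = 110 + \left(7 - -4\right) \left(- \frac{871}{16}\right) = 110 + \left(7 + 4\right) \left(- \frac{871}{16}\right) = 110 + 11 \left(- \frac{871}{16}\right) = 110 - \frac{9581}{16} = - \frac{7821}{16}$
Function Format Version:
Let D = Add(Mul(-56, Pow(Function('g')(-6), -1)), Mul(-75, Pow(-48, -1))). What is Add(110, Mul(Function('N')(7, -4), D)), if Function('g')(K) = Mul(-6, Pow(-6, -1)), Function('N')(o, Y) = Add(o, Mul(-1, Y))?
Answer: Rational(-7821, 16) ≈ -488.81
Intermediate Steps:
Function('g')(K) = 1 (Function('g')(K) = Mul(-6, Rational(-1, 6)) = 1)
D = Rational(-871, 16) (D = Add(Mul(-56, Pow(1, -1)), Mul(-75, Pow(-48, -1))) = Add(Mul(-56, 1), Mul(-75, Rational(-1, 48))) = Add(-56, Rational(25, 16)) = Rational(-871, 16) ≈ -54.438)
Add(110, Mul(Function('N')(7, -4), D)) = Add(110, Mul(Add(7, Mul(-1, -4)), Rational(-871, 16))) = Add(110, Mul(Add(7, 4), Rational(-871, 16))) = Add(110, Mul(11, Rational(-871, 16))) = Add(110, Rational(-9581, 16)) = Rational(-7821, 16)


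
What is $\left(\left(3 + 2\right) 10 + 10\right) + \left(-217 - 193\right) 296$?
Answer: $-121300$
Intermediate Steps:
$\left(\left(3 + 2\right) 10 + 10\right) + \left(-217 - 193\right) 296 = \left(5 \cdot 10 + 10\right) - 121360 = \left(50 + 10\right) - 121360 = 60 - 121360 = -121300$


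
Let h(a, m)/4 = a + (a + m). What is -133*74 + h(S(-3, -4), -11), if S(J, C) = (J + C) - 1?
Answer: -9950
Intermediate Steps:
S(J, C) = -1 + C + J (S(J, C) = (C + J) - 1 = -1 + C + J)
h(a, m) = 4*m + 8*a (h(a, m) = 4*(a + (a + m)) = 4*(m + 2*a) = 4*m + 8*a)
-133*74 + h(S(-3, -4), -11) = -133*74 + (4*(-11) + 8*(-1 - 4 - 3)) = -9842 + (-44 + 8*(-8)) = -9842 + (-44 - 64) = -9842 - 108 = -9950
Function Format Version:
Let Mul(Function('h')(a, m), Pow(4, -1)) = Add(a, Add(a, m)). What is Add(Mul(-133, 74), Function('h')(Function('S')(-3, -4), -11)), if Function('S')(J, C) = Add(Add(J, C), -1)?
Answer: -9950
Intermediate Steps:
Function('S')(J, C) = Add(-1, C, J) (Function('S')(J, C) = Add(Add(C, J), -1) = Add(-1, C, J))
Function('h')(a, m) = Add(Mul(4, m), Mul(8, a)) (Function('h')(a, m) = Mul(4, Add(a, Add(a, m))) = Mul(4, Add(m, Mul(2, a))) = Add(Mul(4, m), Mul(8, a)))
Add(Mul(-133, 74), Function('h')(Function('S')(-3, -4), -11)) = Add(Mul(-133, 74), Add(Mul(4, -11), Mul(8, Add(-1, -4, -3)))) = Add(-9842, Add(-44, Mul(8, -8))) = Add(-9842, Add(-44, -64)) = Add(-9842, -108) = -9950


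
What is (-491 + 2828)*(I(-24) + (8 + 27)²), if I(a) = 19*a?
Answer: 1797153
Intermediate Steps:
(-491 + 2828)*(I(-24) + (8 + 27)²) = (-491 + 2828)*(19*(-24) + (8 + 27)²) = 2337*(-456 + 35²) = 2337*(-456 + 1225) = 2337*769 = 1797153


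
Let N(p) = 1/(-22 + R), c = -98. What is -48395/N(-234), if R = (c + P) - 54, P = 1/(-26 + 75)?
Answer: 412567375/49 ≈ 8.4197e+6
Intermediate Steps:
P = 1/49 ≈ 0.020408
R = -7447/49 (R = (-98 + 1/49) - 54 = -4801/49 - 54 = -7447/49 ≈ -151.98)
N(p) = -49/8525 (N(p) = 1/(-22 - 7447/49) = 1/(-8525/49) = -49/8525)
-48395/N(-234) = -48395/(-49/8525) = -48395*(-8525/49) = 412567375/49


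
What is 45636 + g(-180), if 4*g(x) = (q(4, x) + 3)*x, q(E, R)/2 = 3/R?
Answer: 91005/2 ≈ 45503.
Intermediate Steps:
q(E, R) = 6/R (q(E, R) = 2*(3/R) = 6/R)
g(x) = x*(3 + 6/x)/4 (g(x) = ((6/x + 3)*x)/4 = ((3 + 6/x)*x)/4 = (x*(3 + 6/x))/4 = x*(3 + 6/x)/4)
45636 + g(-180) = 45636 + (3/2 + (3/4)*(-180)) = 45636 + (3/2 - 135) = 45636 - 267/2 = 91005/2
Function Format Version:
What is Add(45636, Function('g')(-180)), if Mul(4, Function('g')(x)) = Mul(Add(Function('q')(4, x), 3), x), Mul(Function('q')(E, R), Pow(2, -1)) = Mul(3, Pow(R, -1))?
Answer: Rational(91005, 2) ≈ 45503.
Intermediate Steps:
Function('q')(E, R) = Mul(6, Pow(R, -1)) (Function('q')(E, R) = Mul(2, Mul(3, Pow(R, -1))) = Mul(6, Pow(R, -1)))
Function('g')(x) = Mul(Rational(1, 4), x, Add(3, Mul(6, Pow(x, -1)))) (Function('g')(x) = Mul(Rational(1, 4), Mul(Add(Mul(6, Pow(x, -1)), 3), x)) = Mul(Rational(1, 4), Mul(Add(3, Mul(6, Pow(x, -1))), x)) = Mul(Rational(1, 4), Mul(x, Add(3, Mul(6, Pow(x, -1))))) = Mul(Rational(1, 4), x, Add(3, Mul(6, Pow(x, -1)))))
Add(45636, Function('g')(-180)) = Add(45636, Add(Rational(3, 2), Mul(Rational(3, 4), -180))) = Add(45636, Add(Rational(3, 2), -135)) = Add(45636, Rational(-267, 2)) = Rational(91005, 2)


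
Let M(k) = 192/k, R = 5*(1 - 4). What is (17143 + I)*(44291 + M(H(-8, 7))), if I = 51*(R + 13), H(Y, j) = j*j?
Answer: 36986655491/49 ≈ 7.5483e+8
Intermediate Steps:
H(Y, j) = j²
R = -15 (R = 5*(-3) = -15)
I = -102 (I = 51*(-15 + 13) = 51*(-2) = -102)
(17143 + I)*(44291 + M(H(-8, 7))) = (17143 - 102)*(44291 + 192/(7²)) = 17041*(44291 + 192/49) = 17041*(2170451/49) = 36986655491/49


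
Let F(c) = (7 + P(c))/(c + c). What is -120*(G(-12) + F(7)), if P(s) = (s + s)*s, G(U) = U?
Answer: 540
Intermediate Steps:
P(s) = 2*s**2 (P(s) = (2*s)*s = 2*s**2)
F(c) = (7 + 2*c**2)/(2*c) (F(c) = (7 + 2*c**2)/(c + c) = (7 + 2*c**2)/((2*c)) = (7 + 2*c**2)*(1/(2*c)) = (7 + 2*c**2)/(2*c))
-120*(G(-12) + F(7)) = -120*(-12 + (7 + (7/2)/7)) = -120*(-12 + (7 + (7/2)*(1/7))) = -120*(-12 + (7 + 1/2)) = -120*(-12 + 15/2) = -120*(-9/2) = 540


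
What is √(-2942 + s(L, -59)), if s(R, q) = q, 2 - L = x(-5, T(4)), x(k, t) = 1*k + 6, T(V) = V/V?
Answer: I*√3001 ≈ 54.781*I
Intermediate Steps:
T(V) = 1
x(k, t) = 6 + k (x(k, t) = k + 6 = 6 + k)
L = 1 (L = 2 - (6 - 5) = 2 - 1*1 = 2 - 1 = 1)
√(-2942 + s(L, -59)) = √(-2942 - 59) = √(-3001) = I*√3001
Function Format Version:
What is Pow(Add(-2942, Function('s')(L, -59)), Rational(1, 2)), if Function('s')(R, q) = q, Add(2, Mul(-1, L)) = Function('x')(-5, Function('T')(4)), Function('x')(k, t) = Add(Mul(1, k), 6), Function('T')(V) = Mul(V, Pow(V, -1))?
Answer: Mul(I, Pow(3001, Rational(1, 2))) ≈ Mul(54.781, I)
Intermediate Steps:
Function('T')(V) = 1
Function('x')(k, t) = Add(6, k) (Function('x')(k, t) = Add(k, 6) = Add(6, k))
L = 1 (L = Add(2, Mul(-1, Add(6, -5))) = Add(2, Mul(-1, 1)) = Add(2, -1) = 1)
Pow(Add(-2942, Function('s')(L, -59)), Rational(1, 2)) = Pow(Add(-2942, -59), Rational(1, 2)) = Pow(-3001, Rational(1, 2)) = Mul(I, Pow(3001, Rational(1, 2)))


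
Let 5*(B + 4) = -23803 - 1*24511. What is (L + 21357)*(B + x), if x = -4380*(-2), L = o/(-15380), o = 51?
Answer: -744642870603/38450 ≈ -1.9367e+7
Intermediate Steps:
L = -51/15380 (L = 51/(-15380) = 51*(-1/15380) = -51/15380 ≈ -0.0033160)
B = -48334/5 (B = -4 + (-23803 - 1*24511)/5 = -4 + (-23803 - 24511)/5 = -4 + (1/5)*(-48314) = -4 - 48314/5 = -48334/5 ≈ -9666.8)
x = 8760
(L + 21357)*(B + x) = (-51/15380 + 21357)*(-48334/5 + 8760) = (328470609/15380)*(-4534/5) = -744642870603/38450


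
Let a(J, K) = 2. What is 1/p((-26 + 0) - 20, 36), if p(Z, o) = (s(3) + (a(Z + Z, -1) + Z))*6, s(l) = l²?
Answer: -1/210 ≈ -0.0047619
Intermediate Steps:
p(Z, o) = 66 + 6*Z (p(Z, o) = (3² + (2 + Z))*6 = (9 + (2 + Z))*6 = (11 + Z)*6 = 66 + 6*Z)
1/p((-26 + 0) - 20, 36) = 1/(66 + 6*((-26 + 0) - 20)) = 1/(66 + 6*(-26 - 20)) = 1/(66 + 6*(-46)) = 1/(66 - 276) = 1/(-210) = -1/210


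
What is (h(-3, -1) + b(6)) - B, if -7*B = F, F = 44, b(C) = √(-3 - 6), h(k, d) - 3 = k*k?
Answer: 128/7 + 3*I ≈ 18.286 + 3.0*I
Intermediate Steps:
h(k, d) = 3 + k² (h(k, d) = 3 + k*k = 3 + k²)
b(C) = 3*I (b(C) = √(-9) = 3*I)
B = -44/7 (B = -⅐*44 = -44/7 ≈ -6.2857)
(h(-3, -1) + b(6)) - B = ((3 + (-3)²) + 3*I) - 1*(-44/7) = ((3 + 9) + 3*I) + 44/7 = (12 + 3*I) + 44/7 = 128/7 + 3*I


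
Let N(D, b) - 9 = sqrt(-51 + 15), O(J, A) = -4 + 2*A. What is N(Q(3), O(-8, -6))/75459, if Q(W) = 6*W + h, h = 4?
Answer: 3/25153 + 2*I/25153 ≈ 0.00011927 + 7.9513e-5*I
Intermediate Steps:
Q(W) = 4 + 6*W (Q(W) = 6*W + 4 = 4 + 6*W)
N(D, b) = 9 + 6*I (N(D, b) = 9 + sqrt(-51 + 15) = 9 + sqrt(-36) = 9 + 6*I)
N(Q(3), O(-8, -6))/75459 = (9 + 6*I)/75459 = (9 + 6*I)*(1/75459) = 3/25153 + 2*I/25153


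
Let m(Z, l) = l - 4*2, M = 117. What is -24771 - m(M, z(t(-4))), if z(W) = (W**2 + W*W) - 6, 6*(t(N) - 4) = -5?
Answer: -445987/18 ≈ -24777.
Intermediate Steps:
t(N) = 19/6 (t(N) = 4 + (1/6)*(-5) = 4 - 5/6 = 19/6)
z(W) = -6 + 2*W**2 (z(W) = (W**2 + W**2) - 6 = 2*W**2 - 6 = -6 + 2*W**2)
m(Z, l) = -8 + l (m(Z, l) = l - 8 = -8 + l)
-24771 - m(M, z(t(-4))) = -24771 - (-8 + (-6 + 2*(19/6)**2)) = -24771 - (-8 + (-6 + 2*(361/36))) = -24771 - (-8 + (-6 + 361/18)) = -24771 - (-8 + 253/18) = -24771 - 1*109/18 = -24771 - 109/18 = -445987/18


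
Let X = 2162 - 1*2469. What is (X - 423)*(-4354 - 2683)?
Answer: 5137010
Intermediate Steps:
X = -307 (X = 2162 - 2469 = -307)
(X - 423)*(-4354 - 2683) = (-307 - 423)*(-4354 - 2683) = -730*(-7037) = 5137010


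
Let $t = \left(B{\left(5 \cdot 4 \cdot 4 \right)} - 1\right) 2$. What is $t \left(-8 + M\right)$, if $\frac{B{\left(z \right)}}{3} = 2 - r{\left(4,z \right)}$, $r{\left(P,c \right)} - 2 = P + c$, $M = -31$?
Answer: $19734$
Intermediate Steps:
$r{\left(P,c \right)} = 2 + P + c$ ($r{\left(P,c \right)} = 2 + \left(P + c\right) = 2 + P + c$)
$B{\left(z \right)} = -12 - 3 z$ ($B{\left(z \right)} = 3 \left(2 - \left(2 + 4 + z\right)\right) = 3 \left(2 - \left(6 + z\right)\right) = 3 \left(-4 - z\right) = -12 - 3 z$)
$t = -506$ ($t = \left(\left(-12 - 3 \cdot 5 \cdot 4 \cdot 4\right) - 1\right) 2 = \left(\left(-12 - 3 \cdot 20 \cdot 4\right) - 1\right) 2 = \left(\left(-12 - 240\right) - 1\right) 2 = \left(-252 - 1\right) 2 = \left(-253\right) 2 = -506$)
$t \left(-8 + M\right) = - 506 \left(-8 - 31\right) = \left(-506\right) \left(-39\right) = 19734$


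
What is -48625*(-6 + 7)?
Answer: -48625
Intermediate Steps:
-48625*(-6 + 7) = -48625*1 = -48625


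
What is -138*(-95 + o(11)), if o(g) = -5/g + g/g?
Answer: 143382/11 ≈ 13035.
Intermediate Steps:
o(g) = 1 - 5/g (o(g) = -5/g + 1 = 1 - 5/g)
-138*(-95 + o(11)) = -138*(-95 + (-5 + 11)/11) = -138*(-95 + (1/11)*6) = -138*(-95 + 6/11) = -138*(-1039/11) = 143382/11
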